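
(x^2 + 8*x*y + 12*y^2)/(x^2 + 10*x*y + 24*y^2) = (x + 2*y)/(x + 4*y)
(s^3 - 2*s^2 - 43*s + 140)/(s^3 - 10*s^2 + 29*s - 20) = (s + 7)/(s - 1)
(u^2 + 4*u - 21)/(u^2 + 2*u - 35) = (u - 3)/(u - 5)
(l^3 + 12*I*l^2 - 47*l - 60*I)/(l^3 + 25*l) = (l^2 + 7*I*l - 12)/(l*(l - 5*I))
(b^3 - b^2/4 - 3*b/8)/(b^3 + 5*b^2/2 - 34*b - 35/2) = b*(4*b - 3)/(4*(b^2 + 2*b - 35))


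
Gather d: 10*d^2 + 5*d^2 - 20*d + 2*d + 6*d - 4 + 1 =15*d^2 - 12*d - 3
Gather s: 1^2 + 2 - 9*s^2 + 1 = 4 - 9*s^2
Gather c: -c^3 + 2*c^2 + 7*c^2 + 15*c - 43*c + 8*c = -c^3 + 9*c^2 - 20*c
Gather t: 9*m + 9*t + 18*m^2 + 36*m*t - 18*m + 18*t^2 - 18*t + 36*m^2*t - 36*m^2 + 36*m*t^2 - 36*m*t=-18*m^2 - 9*m + t^2*(36*m + 18) + t*(36*m^2 - 9)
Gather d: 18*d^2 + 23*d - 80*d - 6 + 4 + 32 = 18*d^2 - 57*d + 30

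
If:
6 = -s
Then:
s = -6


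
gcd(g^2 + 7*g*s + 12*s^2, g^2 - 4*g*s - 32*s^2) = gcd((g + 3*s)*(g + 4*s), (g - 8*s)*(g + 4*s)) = g + 4*s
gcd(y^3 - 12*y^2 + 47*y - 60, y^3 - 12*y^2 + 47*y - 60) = y^3 - 12*y^2 + 47*y - 60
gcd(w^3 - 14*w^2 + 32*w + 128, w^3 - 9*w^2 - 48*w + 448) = w^2 - 16*w + 64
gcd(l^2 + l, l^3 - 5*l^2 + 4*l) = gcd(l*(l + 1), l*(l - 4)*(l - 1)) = l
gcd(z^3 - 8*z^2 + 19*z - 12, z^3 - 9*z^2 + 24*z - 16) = z^2 - 5*z + 4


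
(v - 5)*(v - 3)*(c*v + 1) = c*v^3 - 8*c*v^2 + 15*c*v + v^2 - 8*v + 15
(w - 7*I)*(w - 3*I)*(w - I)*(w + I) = w^4 - 10*I*w^3 - 20*w^2 - 10*I*w - 21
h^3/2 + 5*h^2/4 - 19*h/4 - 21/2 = (h/2 + 1)*(h - 3)*(h + 7/2)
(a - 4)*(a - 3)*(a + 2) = a^3 - 5*a^2 - 2*a + 24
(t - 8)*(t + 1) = t^2 - 7*t - 8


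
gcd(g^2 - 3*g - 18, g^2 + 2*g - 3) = g + 3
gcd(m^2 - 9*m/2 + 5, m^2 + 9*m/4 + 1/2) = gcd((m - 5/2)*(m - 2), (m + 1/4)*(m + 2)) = 1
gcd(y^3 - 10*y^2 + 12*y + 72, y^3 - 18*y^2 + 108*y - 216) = y^2 - 12*y + 36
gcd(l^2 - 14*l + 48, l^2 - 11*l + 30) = l - 6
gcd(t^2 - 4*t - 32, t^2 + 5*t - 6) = 1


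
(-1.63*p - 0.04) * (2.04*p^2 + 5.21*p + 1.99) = -3.3252*p^3 - 8.5739*p^2 - 3.4521*p - 0.0796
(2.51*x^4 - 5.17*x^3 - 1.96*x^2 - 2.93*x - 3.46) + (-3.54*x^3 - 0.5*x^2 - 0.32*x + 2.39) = 2.51*x^4 - 8.71*x^3 - 2.46*x^2 - 3.25*x - 1.07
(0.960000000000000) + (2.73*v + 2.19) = 2.73*v + 3.15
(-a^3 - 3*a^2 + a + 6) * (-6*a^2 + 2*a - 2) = 6*a^5 + 16*a^4 - 10*a^3 - 28*a^2 + 10*a - 12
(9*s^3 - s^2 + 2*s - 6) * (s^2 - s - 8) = 9*s^5 - 10*s^4 - 69*s^3 - 10*s + 48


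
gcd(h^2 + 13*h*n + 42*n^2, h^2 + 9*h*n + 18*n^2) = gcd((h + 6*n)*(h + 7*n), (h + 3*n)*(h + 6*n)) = h + 6*n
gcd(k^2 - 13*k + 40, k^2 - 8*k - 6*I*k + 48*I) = k - 8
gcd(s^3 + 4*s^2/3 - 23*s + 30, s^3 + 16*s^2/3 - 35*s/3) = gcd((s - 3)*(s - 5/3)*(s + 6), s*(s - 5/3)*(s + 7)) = s - 5/3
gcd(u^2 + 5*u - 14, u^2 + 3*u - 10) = u - 2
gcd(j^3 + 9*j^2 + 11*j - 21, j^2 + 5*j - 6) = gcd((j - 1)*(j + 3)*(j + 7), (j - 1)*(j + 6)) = j - 1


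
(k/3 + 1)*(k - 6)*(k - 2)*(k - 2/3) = k^4/3 - 17*k^3/9 - 26*k^2/9 + 44*k/3 - 8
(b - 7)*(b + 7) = b^2 - 49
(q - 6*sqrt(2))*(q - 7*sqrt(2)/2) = q^2 - 19*sqrt(2)*q/2 + 42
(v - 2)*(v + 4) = v^2 + 2*v - 8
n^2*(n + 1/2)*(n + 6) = n^4 + 13*n^3/2 + 3*n^2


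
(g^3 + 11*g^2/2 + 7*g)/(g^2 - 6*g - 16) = g*(2*g + 7)/(2*(g - 8))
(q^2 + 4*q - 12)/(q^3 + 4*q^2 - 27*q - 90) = (q - 2)/(q^2 - 2*q - 15)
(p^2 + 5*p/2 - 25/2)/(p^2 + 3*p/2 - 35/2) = (2*p - 5)/(2*p - 7)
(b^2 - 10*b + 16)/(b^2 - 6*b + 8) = (b - 8)/(b - 4)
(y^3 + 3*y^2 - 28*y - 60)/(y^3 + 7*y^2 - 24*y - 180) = (y + 2)/(y + 6)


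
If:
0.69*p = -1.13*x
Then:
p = -1.63768115942029*x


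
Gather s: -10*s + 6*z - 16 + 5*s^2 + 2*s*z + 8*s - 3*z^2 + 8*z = 5*s^2 + s*(2*z - 2) - 3*z^2 + 14*z - 16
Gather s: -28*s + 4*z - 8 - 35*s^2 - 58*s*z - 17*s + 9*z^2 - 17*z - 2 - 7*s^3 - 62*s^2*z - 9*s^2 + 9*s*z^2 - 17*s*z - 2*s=-7*s^3 + s^2*(-62*z - 44) + s*(9*z^2 - 75*z - 47) + 9*z^2 - 13*z - 10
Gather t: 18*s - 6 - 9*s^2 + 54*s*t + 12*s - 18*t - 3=-9*s^2 + 30*s + t*(54*s - 18) - 9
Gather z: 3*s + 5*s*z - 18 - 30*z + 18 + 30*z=5*s*z + 3*s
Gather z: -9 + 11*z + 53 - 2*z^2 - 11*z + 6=50 - 2*z^2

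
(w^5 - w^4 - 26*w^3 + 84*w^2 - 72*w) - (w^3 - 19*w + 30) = w^5 - w^4 - 27*w^3 + 84*w^2 - 53*w - 30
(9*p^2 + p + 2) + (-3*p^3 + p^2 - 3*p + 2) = -3*p^3 + 10*p^2 - 2*p + 4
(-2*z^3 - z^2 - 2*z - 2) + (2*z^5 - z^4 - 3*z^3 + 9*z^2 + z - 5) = 2*z^5 - z^4 - 5*z^3 + 8*z^2 - z - 7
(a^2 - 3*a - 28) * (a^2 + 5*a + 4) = a^4 + 2*a^3 - 39*a^2 - 152*a - 112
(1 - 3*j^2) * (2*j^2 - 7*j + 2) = -6*j^4 + 21*j^3 - 4*j^2 - 7*j + 2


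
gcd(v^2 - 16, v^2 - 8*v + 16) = v - 4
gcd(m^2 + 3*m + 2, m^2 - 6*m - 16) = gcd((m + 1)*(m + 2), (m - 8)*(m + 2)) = m + 2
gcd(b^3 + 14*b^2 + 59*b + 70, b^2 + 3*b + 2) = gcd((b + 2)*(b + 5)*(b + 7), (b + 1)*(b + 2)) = b + 2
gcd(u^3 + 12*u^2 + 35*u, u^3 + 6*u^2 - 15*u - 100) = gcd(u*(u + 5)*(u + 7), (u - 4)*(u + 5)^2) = u + 5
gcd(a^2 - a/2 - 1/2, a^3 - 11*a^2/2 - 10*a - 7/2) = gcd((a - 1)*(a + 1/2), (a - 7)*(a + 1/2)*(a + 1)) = a + 1/2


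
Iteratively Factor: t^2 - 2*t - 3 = (t + 1)*(t - 3)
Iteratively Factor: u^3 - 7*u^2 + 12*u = (u - 4)*(u^2 - 3*u) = u*(u - 4)*(u - 3)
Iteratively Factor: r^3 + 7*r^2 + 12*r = (r + 4)*(r^2 + 3*r) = (r + 3)*(r + 4)*(r)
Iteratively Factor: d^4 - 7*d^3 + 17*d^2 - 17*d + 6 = (d - 2)*(d^3 - 5*d^2 + 7*d - 3) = (d - 2)*(d - 1)*(d^2 - 4*d + 3) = (d - 2)*(d - 1)^2*(d - 3)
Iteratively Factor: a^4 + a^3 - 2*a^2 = (a)*(a^3 + a^2 - 2*a) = a^2*(a^2 + a - 2) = a^2*(a - 1)*(a + 2)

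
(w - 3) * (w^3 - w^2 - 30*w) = w^4 - 4*w^3 - 27*w^2 + 90*w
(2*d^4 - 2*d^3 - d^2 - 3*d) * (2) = 4*d^4 - 4*d^3 - 2*d^2 - 6*d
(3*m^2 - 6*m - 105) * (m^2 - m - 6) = 3*m^4 - 9*m^3 - 117*m^2 + 141*m + 630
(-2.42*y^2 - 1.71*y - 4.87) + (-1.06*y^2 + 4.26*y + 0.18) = -3.48*y^2 + 2.55*y - 4.69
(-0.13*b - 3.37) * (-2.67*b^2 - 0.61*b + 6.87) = 0.3471*b^3 + 9.0772*b^2 + 1.1626*b - 23.1519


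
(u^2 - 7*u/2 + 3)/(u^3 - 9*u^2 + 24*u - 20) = (u - 3/2)/(u^2 - 7*u + 10)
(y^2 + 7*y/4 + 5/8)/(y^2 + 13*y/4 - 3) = (8*y^2 + 14*y + 5)/(2*(4*y^2 + 13*y - 12))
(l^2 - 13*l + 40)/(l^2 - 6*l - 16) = (l - 5)/(l + 2)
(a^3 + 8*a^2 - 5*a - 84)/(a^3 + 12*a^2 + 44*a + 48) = (a^2 + 4*a - 21)/(a^2 + 8*a + 12)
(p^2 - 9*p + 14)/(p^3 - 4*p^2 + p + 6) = (p - 7)/(p^2 - 2*p - 3)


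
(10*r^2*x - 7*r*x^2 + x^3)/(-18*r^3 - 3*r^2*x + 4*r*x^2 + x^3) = x*(-5*r + x)/(9*r^2 + 6*r*x + x^2)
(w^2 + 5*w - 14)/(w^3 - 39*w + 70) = 1/(w - 5)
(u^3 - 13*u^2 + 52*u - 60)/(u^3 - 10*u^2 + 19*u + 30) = (u - 2)/(u + 1)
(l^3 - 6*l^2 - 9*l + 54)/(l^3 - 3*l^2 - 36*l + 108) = (l + 3)/(l + 6)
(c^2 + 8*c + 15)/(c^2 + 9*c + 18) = (c + 5)/(c + 6)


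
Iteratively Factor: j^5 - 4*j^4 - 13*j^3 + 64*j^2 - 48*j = (j - 1)*(j^4 - 3*j^3 - 16*j^2 + 48*j) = (j - 3)*(j - 1)*(j^3 - 16*j) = j*(j - 3)*(j - 1)*(j^2 - 16) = j*(j - 3)*(j - 1)*(j + 4)*(j - 4)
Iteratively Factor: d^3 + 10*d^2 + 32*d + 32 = (d + 4)*(d^2 + 6*d + 8) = (d + 2)*(d + 4)*(d + 4)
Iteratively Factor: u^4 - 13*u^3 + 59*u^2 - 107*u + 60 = (u - 5)*(u^3 - 8*u^2 + 19*u - 12) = (u - 5)*(u - 1)*(u^2 - 7*u + 12) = (u - 5)*(u - 4)*(u - 1)*(u - 3)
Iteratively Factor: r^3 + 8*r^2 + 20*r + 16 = (r + 2)*(r^2 + 6*r + 8) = (r + 2)*(r + 4)*(r + 2)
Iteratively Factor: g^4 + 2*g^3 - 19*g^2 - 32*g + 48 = (g + 4)*(g^3 - 2*g^2 - 11*g + 12) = (g + 3)*(g + 4)*(g^2 - 5*g + 4) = (g - 1)*(g + 3)*(g + 4)*(g - 4)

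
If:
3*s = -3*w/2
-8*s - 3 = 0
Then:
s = -3/8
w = 3/4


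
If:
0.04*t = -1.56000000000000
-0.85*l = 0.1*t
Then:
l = 4.59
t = -39.00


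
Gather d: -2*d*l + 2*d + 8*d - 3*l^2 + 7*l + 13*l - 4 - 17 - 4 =d*(10 - 2*l) - 3*l^2 + 20*l - 25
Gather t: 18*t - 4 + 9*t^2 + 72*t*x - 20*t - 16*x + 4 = 9*t^2 + t*(72*x - 2) - 16*x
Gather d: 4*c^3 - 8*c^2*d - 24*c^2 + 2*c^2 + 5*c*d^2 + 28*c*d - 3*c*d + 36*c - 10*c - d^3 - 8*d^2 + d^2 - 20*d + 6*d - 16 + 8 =4*c^3 - 22*c^2 + 26*c - d^3 + d^2*(5*c - 7) + d*(-8*c^2 + 25*c - 14) - 8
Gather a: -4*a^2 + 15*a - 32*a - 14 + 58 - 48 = -4*a^2 - 17*a - 4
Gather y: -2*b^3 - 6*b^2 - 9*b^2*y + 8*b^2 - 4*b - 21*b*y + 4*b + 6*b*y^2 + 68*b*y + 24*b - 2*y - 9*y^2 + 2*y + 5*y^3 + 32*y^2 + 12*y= -2*b^3 + 2*b^2 + 24*b + 5*y^3 + y^2*(6*b + 23) + y*(-9*b^2 + 47*b + 12)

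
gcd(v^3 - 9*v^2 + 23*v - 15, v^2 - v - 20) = v - 5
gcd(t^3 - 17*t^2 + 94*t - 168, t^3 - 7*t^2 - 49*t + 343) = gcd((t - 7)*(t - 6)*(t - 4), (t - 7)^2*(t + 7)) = t - 7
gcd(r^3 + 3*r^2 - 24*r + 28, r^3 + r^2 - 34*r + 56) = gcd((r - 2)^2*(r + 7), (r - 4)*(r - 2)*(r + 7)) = r^2 + 5*r - 14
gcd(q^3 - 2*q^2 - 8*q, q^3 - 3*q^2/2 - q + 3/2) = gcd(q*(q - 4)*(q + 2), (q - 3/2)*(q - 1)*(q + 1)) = 1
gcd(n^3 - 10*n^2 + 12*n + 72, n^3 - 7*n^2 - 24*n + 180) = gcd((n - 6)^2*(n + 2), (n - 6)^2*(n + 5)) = n^2 - 12*n + 36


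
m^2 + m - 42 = (m - 6)*(m + 7)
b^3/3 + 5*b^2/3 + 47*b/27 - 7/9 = (b/3 + 1)*(b - 1/3)*(b + 7/3)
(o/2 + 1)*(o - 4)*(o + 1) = o^3/2 - o^2/2 - 5*o - 4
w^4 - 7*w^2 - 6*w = w*(w - 3)*(w + 1)*(w + 2)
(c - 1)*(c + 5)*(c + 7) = c^3 + 11*c^2 + 23*c - 35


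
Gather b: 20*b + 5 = 20*b + 5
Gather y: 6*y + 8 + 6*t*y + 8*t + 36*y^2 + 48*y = 8*t + 36*y^2 + y*(6*t + 54) + 8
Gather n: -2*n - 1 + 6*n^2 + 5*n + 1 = 6*n^2 + 3*n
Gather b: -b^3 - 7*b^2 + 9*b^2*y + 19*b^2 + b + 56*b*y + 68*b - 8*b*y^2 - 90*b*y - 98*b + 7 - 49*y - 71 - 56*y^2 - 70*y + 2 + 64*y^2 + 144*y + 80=-b^3 + b^2*(9*y + 12) + b*(-8*y^2 - 34*y - 29) + 8*y^2 + 25*y + 18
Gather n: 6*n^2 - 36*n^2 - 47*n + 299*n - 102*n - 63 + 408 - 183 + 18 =-30*n^2 + 150*n + 180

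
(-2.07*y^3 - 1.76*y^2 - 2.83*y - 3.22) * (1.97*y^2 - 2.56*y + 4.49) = -4.0779*y^5 + 1.832*y^4 - 10.3638*y^3 - 7.001*y^2 - 4.4635*y - 14.4578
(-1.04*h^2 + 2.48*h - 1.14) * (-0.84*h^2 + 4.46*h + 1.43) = 0.8736*h^4 - 6.7216*h^3 + 10.5312*h^2 - 1.538*h - 1.6302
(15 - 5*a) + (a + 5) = 20 - 4*a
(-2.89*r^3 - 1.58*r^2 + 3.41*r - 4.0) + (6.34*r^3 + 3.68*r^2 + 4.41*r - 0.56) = 3.45*r^3 + 2.1*r^2 + 7.82*r - 4.56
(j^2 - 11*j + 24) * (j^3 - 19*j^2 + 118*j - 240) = j^5 - 30*j^4 + 351*j^3 - 1994*j^2 + 5472*j - 5760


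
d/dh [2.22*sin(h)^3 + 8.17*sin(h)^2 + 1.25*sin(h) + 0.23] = (6.66*sin(h)^2 + 16.34*sin(h) + 1.25)*cos(h)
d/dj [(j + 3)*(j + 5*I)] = 2*j + 3 + 5*I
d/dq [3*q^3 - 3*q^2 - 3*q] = 9*q^2 - 6*q - 3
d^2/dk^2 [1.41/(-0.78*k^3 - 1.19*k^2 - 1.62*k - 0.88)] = ((6.5988*k + 3.3558)*(0.78*k^3 + 1.19*k^2 + 1.62*k + 0.88) - 1.41*(2.34*k^2 + 2.38*k + 1.62)*(4.68*k^2 + 4.76*k + 3.24))/(0.78*k^3 + 1.19*k^2 + 1.62*k + 0.88)^3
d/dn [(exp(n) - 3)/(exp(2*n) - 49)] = (-2*(exp(n) - 3)*exp(n) + exp(2*n) - 49)*exp(n)/(exp(2*n) - 49)^2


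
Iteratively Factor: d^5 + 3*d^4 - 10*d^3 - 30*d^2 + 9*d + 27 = (d - 3)*(d^4 + 6*d^3 + 8*d^2 - 6*d - 9) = (d - 3)*(d - 1)*(d^3 + 7*d^2 + 15*d + 9) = (d - 3)*(d - 1)*(d + 3)*(d^2 + 4*d + 3) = (d - 3)*(d - 1)*(d + 3)^2*(d + 1)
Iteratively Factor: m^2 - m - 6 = (m - 3)*(m + 2)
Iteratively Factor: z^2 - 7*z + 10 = (z - 2)*(z - 5)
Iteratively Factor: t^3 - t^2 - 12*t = (t + 3)*(t^2 - 4*t) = (t - 4)*(t + 3)*(t)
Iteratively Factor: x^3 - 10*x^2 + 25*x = (x - 5)*(x^2 - 5*x) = (x - 5)^2*(x)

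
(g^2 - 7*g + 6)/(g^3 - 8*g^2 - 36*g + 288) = (g - 1)/(g^2 - 2*g - 48)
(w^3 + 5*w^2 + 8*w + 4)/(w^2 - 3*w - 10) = (w^2 + 3*w + 2)/(w - 5)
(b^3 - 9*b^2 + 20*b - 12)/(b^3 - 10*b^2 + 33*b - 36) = (b^3 - 9*b^2 + 20*b - 12)/(b^3 - 10*b^2 + 33*b - 36)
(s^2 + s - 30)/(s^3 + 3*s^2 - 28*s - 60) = 1/(s + 2)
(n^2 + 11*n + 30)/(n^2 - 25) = (n + 6)/(n - 5)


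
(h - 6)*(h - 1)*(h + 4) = h^3 - 3*h^2 - 22*h + 24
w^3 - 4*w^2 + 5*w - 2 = (w - 2)*(w - 1)^2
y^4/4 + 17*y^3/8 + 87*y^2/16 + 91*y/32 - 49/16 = (y/4 + 1/2)*(y - 1/2)*(y + 7/2)^2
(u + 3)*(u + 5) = u^2 + 8*u + 15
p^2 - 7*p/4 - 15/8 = (p - 5/2)*(p + 3/4)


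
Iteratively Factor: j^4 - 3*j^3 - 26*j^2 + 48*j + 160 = (j - 5)*(j^3 + 2*j^2 - 16*j - 32) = (j - 5)*(j - 4)*(j^2 + 6*j + 8) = (j - 5)*(j - 4)*(j + 4)*(j + 2)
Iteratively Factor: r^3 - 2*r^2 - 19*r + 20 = (r + 4)*(r^2 - 6*r + 5) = (r - 1)*(r + 4)*(r - 5)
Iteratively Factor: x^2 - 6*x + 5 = (x - 5)*(x - 1)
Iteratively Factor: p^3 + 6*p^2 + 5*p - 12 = (p + 4)*(p^2 + 2*p - 3) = (p + 3)*(p + 4)*(p - 1)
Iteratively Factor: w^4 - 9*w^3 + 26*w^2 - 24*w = (w)*(w^3 - 9*w^2 + 26*w - 24) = w*(w - 2)*(w^2 - 7*w + 12) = w*(w - 3)*(w - 2)*(w - 4)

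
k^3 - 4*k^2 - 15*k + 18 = (k - 6)*(k - 1)*(k + 3)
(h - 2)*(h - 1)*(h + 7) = h^3 + 4*h^2 - 19*h + 14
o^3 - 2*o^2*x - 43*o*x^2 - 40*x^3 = (o - 8*x)*(o + x)*(o + 5*x)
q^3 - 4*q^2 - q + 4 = (q - 4)*(q - 1)*(q + 1)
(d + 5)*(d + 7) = d^2 + 12*d + 35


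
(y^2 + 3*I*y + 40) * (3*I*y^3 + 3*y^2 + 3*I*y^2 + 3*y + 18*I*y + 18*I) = 3*I*y^5 - 6*y^4 + 3*I*y^4 - 6*y^3 + 147*I*y^3 + 66*y^2 + 147*I*y^2 + 66*y + 720*I*y + 720*I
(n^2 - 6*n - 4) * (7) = 7*n^2 - 42*n - 28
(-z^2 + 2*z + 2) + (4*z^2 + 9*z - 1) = 3*z^2 + 11*z + 1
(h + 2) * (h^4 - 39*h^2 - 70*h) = h^5 + 2*h^4 - 39*h^3 - 148*h^2 - 140*h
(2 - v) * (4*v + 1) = -4*v^2 + 7*v + 2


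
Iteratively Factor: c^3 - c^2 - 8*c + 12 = (c + 3)*(c^2 - 4*c + 4) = (c - 2)*(c + 3)*(c - 2)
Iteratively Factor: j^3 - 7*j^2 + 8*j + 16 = (j + 1)*(j^2 - 8*j + 16) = (j - 4)*(j + 1)*(j - 4)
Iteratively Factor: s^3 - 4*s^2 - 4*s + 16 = (s - 4)*(s^2 - 4) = (s - 4)*(s - 2)*(s + 2)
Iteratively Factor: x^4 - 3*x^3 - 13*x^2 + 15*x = (x - 5)*(x^3 + 2*x^2 - 3*x) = (x - 5)*(x + 3)*(x^2 - x) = x*(x - 5)*(x + 3)*(x - 1)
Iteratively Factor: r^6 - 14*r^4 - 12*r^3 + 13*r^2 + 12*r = (r + 1)*(r^5 - r^4 - 13*r^3 + r^2 + 12*r) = (r - 1)*(r + 1)*(r^4 - 13*r^2 - 12*r) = (r - 4)*(r - 1)*(r + 1)*(r^3 + 4*r^2 + 3*r) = (r - 4)*(r - 1)*(r + 1)*(r + 3)*(r^2 + r) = (r - 4)*(r - 1)*(r + 1)^2*(r + 3)*(r)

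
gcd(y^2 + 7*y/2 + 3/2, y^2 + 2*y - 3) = y + 3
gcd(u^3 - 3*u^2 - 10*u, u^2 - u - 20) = u - 5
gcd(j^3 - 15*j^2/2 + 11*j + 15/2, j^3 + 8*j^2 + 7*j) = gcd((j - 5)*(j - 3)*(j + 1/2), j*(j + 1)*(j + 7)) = 1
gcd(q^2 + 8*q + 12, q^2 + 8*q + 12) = q^2 + 8*q + 12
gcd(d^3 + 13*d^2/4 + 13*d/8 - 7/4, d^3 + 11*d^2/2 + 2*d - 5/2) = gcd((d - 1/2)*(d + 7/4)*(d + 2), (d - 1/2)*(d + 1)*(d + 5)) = d - 1/2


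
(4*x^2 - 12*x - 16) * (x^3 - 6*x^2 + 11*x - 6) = 4*x^5 - 36*x^4 + 100*x^3 - 60*x^2 - 104*x + 96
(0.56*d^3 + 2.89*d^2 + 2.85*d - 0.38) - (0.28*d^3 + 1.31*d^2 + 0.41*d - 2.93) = 0.28*d^3 + 1.58*d^2 + 2.44*d + 2.55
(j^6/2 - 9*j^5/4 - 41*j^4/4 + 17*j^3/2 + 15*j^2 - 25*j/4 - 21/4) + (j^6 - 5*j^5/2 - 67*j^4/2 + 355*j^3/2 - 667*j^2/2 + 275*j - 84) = 3*j^6/2 - 19*j^5/4 - 175*j^4/4 + 186*j^3 - 637*j^2/2 + 1075*j/4 - 357/4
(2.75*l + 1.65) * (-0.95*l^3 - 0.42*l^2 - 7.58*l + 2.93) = -2.6125*l^4 - 2.7225*l^3 - 21.538*l^2 - 4.4495*l + 4.8345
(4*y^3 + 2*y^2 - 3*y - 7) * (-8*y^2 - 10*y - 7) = -32*y^5 - 56*y^4 - 24*y^3 + 72*y^2 + 91*y + 49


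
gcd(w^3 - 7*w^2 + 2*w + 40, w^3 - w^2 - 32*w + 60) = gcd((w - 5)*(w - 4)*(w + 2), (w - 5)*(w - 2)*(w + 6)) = w - 5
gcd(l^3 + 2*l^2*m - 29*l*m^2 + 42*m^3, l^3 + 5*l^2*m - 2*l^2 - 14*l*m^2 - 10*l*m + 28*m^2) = l^2 + 5*l*m - 14*m^2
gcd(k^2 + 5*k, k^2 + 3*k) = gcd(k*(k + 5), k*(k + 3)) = k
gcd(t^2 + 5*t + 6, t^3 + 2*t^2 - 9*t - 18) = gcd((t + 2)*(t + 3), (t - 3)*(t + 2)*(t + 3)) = t^2 + 5*t + 6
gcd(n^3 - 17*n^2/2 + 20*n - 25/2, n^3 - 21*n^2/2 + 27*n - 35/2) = n^2 - 7*n/2 + 5/2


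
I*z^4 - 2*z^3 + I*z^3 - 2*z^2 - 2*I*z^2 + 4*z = z*(z + 2)*(z + 2*I)*(I*z - I)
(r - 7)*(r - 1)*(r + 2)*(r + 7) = r^4 + r^3 - 51*r^2 - 49*r + 98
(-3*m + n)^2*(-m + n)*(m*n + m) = -9*m^4*n - 9*m^4 + 15*m^3*n^2 + 15*m^3*n - 7*m^2*n^3 - 7*m^2*n^2 + m*n^4 + m*n^3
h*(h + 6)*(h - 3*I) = h^3 + 6*h^2 - 3*I*h^2 - 18*I*h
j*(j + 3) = j^2 + 3*j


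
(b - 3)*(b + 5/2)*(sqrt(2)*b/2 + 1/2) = sqrt(2)*b^3/2 - sqrt(2)*b^2/4 + b^2/2 - 15*sqrt(2)*b/4 - b/4 - 15/4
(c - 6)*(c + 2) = c^2 - 4*c - 12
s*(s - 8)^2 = s^3 - 16*s^2 + 64*s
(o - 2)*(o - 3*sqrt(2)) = o^2 - 3*sqrt(2)*o - 2*o + 6*sqrt(2)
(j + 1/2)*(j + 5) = j^2 + 11*j/2 + 5/2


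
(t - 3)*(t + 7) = t^2 + 4*t - 21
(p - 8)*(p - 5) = p^2 - 13*p + 40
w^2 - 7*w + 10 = (w - 5)*(w - 2)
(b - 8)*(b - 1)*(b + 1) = b^3 - 8*b^2 - b + 8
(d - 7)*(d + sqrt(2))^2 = d^3 - 7*d^2 + 2*sqrt(2)*d^2 - 14*sqrt(2)*d + 2*d - 14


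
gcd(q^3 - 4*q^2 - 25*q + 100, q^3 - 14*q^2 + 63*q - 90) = q - 5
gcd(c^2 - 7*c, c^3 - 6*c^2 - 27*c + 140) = c - 7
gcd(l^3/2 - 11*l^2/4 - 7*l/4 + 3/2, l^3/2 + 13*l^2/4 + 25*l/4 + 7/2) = l + 1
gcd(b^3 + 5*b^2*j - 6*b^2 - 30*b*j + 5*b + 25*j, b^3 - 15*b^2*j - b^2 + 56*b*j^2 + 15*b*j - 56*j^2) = b - 1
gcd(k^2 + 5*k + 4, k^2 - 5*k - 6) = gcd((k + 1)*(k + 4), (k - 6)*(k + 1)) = k + 1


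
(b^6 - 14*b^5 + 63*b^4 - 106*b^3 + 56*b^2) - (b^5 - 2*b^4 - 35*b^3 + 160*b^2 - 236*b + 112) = b^6 - 15*b^5 + 65*b^4 - 71*b^3 - 104*b^2 + 236*b - 112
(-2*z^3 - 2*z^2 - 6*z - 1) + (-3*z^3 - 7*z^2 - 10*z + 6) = -5*z^3 - 9*z^2 - 16*z + 5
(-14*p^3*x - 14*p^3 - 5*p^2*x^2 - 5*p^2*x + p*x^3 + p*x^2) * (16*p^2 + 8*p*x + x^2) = -224*p^5*x - 224*p^5 - 192*p^4*x^2 - 192*p^4*x - 38*p^3*x^3 - 38*p^3*x^2 + 3*p^2*x^4 + 3*p^2*x^3 + p*x^5 + p*x^4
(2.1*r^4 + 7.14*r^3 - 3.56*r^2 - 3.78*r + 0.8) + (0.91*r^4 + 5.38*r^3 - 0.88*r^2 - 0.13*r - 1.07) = 3.01*r^4 + 12.52*r^3 - 4.44*r^2 - 3.91*r - 0.27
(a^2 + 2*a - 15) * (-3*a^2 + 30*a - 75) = -3*a^4 + 24*a^3 + 30*a^2 - 600*a + 1125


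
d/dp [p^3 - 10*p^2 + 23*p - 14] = 3*p^2 - 20*p + 23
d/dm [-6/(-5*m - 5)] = -6/(5*(m + 1)^2)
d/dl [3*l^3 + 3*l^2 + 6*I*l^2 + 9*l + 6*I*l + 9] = 9*l^2 + l*(6 + 12*I) + 9 + 6*I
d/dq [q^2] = 2*q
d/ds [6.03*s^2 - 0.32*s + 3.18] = 12.06*s - 0.32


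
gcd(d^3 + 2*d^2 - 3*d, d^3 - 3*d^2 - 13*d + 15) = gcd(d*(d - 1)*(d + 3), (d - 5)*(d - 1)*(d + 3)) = d^2 + 2*d - 3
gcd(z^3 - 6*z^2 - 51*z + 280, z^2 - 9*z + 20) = z - 5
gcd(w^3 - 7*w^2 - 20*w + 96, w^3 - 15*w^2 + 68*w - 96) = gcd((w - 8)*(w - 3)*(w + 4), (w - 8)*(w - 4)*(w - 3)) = w^2 - 11*w + 24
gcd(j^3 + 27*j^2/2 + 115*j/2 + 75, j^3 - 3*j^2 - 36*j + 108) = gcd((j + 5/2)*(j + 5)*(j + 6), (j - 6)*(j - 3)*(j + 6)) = j + 6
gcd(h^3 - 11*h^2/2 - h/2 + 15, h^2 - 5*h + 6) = h - 2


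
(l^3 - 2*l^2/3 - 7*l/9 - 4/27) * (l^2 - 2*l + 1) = l^5 - 8*l^4/3 + 14*l^3/9 + 20*l^2/27 - 13*l/27 - 4/27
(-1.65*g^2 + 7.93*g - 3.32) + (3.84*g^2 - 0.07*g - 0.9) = 2.19*g^2 + 7.86*g - 4.22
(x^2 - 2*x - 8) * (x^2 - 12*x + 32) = x^4 - 14*x^3 + 48*x^2 + 32*x - 256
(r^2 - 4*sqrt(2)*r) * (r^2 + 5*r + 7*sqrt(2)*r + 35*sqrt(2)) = r^4 + 3*sqrt(2)*r^3 + 5*r^3 - 56*r^2 + 15*sqrt(2)*r^2 - 280*r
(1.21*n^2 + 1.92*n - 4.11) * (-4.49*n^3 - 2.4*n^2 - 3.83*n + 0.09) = -5.4329*n^5 - 11.5248*n^4 + 9.2116*n^3 + 2.6193*n^2 + 15.9141*n - 0.3699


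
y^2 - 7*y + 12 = (y - 4)*(y - 3)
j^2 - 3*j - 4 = (j - 4)*(j + 1)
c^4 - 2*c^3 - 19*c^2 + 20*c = c*(c - 5)*(c - 1)*(c + 4)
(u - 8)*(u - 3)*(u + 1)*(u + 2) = u^4 - 8*u^3 - 7*u^2 + 50*u + 48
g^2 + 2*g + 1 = (g + 1)^2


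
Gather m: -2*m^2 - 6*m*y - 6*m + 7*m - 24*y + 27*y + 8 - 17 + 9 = -2*m^2 + m*(1 - 6*y) + 3*y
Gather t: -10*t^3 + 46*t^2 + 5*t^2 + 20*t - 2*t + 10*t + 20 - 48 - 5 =-10*t^3 + 51*t^2 + 28*t - 33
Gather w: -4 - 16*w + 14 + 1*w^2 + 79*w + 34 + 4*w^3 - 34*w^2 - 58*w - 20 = 4*w^3 - 33*w^2 + 5*w + 24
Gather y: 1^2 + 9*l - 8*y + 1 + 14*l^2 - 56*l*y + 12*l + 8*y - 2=14*l^2 - 56*l*y + 21*l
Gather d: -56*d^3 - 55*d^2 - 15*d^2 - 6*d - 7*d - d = -56*d^3 - 70*d^2 - 14*d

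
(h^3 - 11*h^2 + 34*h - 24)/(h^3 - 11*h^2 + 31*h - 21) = (h^2 - 10*h + 24)/(h^2 - 10*h + 21)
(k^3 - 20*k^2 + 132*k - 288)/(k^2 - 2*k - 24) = (k^2 - 14*k + 48)/(k + 4)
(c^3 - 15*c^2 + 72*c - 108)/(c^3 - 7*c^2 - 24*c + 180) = (c - 3)/(c + 5)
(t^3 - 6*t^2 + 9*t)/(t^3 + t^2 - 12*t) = (t - 3)/(t + 4)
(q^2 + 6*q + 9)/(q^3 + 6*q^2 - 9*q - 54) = (q + 3)/(q^2 + 3*q - 18)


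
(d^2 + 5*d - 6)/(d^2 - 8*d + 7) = (d + 6)/(d - 7)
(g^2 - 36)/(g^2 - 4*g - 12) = (g + 6)/(g + 2)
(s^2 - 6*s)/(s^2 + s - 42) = s/(s + 7)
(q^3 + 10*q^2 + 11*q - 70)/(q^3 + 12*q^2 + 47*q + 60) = (q^2 + 5*q - 14)/(q^2 + 7*q + 12)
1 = 1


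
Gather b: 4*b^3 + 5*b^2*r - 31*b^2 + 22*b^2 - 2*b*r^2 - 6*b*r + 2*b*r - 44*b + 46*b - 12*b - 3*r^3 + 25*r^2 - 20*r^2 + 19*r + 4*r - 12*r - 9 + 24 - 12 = 4*b^3 + b^2*(5*r - 9) + b*(-2*r^2 - 4*r - 10) - 3*r^3 + 5*r^2 + 11*r + 3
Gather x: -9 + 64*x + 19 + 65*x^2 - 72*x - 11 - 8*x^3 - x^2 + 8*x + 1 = -8*x^3 + 64*x^2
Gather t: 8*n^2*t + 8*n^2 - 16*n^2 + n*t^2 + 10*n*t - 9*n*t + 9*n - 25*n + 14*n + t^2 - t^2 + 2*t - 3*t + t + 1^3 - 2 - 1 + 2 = -8*n^2 + n*t^2 - 2*n + t*(8*n^2 + n)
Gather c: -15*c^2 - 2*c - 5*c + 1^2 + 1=-15*c^2 - 7*c + 2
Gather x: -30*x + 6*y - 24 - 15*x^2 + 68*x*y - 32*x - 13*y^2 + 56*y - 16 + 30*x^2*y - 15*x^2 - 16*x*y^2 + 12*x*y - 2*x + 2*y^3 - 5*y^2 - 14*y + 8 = x^2*(30*y - 30) + x*(-16*y^2 + 80*y - 64) + 2*y^3 - 18*y^2 + 48*y - 32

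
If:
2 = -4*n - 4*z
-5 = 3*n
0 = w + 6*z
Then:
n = -5/3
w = -7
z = 7/6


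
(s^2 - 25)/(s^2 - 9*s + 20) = (s + 5)/(s - 4)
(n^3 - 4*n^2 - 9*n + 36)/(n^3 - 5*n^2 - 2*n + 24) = (n + 3)/(n + 2)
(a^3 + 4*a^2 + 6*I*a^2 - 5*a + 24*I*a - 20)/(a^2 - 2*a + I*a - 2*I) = (a^2 + a*(4 + 5*I) + 20*I)/(a - 2)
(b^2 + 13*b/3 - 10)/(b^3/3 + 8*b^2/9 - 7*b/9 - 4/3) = 3*(3*b^2 + 13*b - 30)/(3*b^3 + 8*b^2 - 7*b - 12)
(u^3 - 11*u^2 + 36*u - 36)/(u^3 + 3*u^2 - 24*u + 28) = (u^2 - 9*u + 18)/(u^2 + 5*u - 14)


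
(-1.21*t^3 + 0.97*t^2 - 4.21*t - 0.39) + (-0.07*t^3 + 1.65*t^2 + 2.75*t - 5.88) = -1.28*t^3 + 2.62*t^2 - 1.46*t - 6.27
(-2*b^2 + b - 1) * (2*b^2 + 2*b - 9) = -4*b^4 - 2*b^3 + 18*b^2 - 11*b + 9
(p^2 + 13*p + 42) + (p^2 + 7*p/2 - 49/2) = 2*p^2 + 33*p/2 + 35/2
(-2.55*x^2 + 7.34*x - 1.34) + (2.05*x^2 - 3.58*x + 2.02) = -0.5*x^2 + 3.76*x + 0.68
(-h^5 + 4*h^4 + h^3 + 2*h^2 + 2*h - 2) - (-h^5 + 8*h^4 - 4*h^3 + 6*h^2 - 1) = -4*h^4 + 5*h^3 - 4*h^2 + 2*h - 1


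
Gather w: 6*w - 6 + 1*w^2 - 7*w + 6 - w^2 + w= 0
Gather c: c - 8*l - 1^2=c - 8*l - 1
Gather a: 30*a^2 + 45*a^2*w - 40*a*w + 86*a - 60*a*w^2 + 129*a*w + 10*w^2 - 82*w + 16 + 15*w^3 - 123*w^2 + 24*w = a^2*(45*w + 30) + a*(-60*w^2 + 89*w + 86) + 15*w^3 - 113*w^2 - 58*w + 16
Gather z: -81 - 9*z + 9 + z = -8*z - 72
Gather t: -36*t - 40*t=-76*t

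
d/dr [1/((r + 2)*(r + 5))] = (-2*r - 7)/(r^4 + 14*r^3 + 69*r^2 + 140*r + 100)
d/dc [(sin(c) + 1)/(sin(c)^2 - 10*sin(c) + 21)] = (-2*sin(c) + cos(c)^2 + 30)*cos(c)/(sin(c)^2 - 10*sin(c) + 21)^2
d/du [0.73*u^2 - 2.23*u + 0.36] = 1.46*u - 2.23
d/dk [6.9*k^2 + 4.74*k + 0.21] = 13.8*k + 4.74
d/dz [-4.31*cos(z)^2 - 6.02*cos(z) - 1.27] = (8.62*cos(z) + 6.02)*sin(z)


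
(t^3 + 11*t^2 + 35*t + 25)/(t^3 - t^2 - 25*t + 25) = (t^2 + 6*t + 5)/(t^2 - 6*t + 5)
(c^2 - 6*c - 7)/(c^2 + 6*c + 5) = (c - 7)/(c + 5)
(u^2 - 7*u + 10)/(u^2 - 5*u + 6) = (u - 5)/(u - 3)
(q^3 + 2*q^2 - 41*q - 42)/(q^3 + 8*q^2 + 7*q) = (q - 6)/q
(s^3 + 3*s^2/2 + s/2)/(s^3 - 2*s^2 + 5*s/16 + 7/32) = 16*s*(2*s^2 + 3*s + 1)/(32*s^3 - 64*s^2 + 10*s + 7)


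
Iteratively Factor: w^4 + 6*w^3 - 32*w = (w - 2)*(w^3 + 8*w^2 + 16*w) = (w - 2)*(w + 4)*(w^2 + 4*w) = w*(w - 2)*(w + 4)*(w + 4)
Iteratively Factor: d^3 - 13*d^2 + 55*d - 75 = (d - 5)*(d^2 - 8*d + 15) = (d - 5)*(d - 3)*(d - 5)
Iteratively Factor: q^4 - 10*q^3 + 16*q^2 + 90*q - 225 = (q - 3)*(q^3 - 7*q^2 - 5*q + 75) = (q - 5)*(q - 3)*(q^2 - 2*q - 15) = (q - 5)*(q - 3)*(q + 3)*(q - 5)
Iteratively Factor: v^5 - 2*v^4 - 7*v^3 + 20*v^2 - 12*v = (v + 3)*(v^4 - 5*v^3 + 8*v^2 - 4*v) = (v - 2)*(v + 3)*(v^3 - 3*v^2 + 2*v) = (v - 2)^2*(v + 3)*(v^2 - v) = v*(v - 2)^2*(v + 3)*(v - 1)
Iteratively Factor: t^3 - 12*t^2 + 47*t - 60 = (t - 5)*(t^2 - 7*t + 12) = (t - 5)*(t - 3)*(t - 4)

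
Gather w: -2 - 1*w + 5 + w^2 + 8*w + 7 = w^2 + 7*w + 10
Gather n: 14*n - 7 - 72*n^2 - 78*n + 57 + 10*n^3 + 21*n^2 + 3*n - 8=10*n^3 - 51*n^2 - 61*n + 42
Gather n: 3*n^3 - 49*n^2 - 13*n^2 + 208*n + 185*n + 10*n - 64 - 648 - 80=3*n^3 - 62*n^2 + 403*n - 792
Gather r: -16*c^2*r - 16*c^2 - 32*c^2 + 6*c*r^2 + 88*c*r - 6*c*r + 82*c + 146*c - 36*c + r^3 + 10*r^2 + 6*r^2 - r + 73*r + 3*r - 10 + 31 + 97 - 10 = -48*c^2 + 192*c + r^3 + r^2*(6*c + 16) + r*(-16*c^2 + 82*c + 75) + 108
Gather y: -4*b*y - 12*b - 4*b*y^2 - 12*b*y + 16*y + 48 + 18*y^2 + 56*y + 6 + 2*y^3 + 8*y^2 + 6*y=-12*b + 2*y^3 + y^2*(26 - 4*b) + y*(78 - 16*b) + 54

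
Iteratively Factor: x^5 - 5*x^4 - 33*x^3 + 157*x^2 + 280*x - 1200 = (x + 4)*(x^4 - 9*x^3 + 3*x^2 + 145*x - 300) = (x - 3)*(x + 4)*(x^3 - 6*x^2 - 15*x + 100) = (x - 3)*(x + 4)^2*(x^2 - 10*x + 25) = (x - 5)*(x - 3)*(x + 4)^2*(x - 5)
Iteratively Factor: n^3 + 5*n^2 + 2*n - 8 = (n - 1)*(n^2 + 6*n + 8) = (n - 1)*(n + 2)*(n + 4)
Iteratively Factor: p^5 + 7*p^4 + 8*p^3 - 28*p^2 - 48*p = (p + 3)*(p^4 + 4*p^3 - 4*p^2 - 16*p) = (p - 2)*(p + 3)*(p^3 + 6*p^2 + 8*p) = (p - 2)*(p + 3)*(p + 4)*(p^2 + 2*p) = p*(p - 2)*(p + 3)*(p + 4)*(p + 2)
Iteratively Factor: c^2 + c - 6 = (c + 3)*(c - 2)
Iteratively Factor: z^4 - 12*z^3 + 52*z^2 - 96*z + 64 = (z - 2)*(z^3 - 10*z^2 + 32*z - 32) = (z - 2)^2*(z^2 - 8*z + 16) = (z - 4)*(z - 2)^2*(z - 4)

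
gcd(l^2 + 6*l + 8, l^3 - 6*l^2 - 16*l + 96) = l + 4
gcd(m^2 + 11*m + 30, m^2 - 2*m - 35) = m + 5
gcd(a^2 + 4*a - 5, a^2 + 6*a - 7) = a - 1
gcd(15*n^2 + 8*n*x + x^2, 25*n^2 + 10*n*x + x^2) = 5*n + x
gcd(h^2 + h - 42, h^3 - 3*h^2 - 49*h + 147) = h + 7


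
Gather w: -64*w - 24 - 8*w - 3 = -72*w - 27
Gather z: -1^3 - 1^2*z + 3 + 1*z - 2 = 0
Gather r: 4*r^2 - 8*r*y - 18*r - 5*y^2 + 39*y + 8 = 4*r^2 + r*(-8*y - 18) - 5*y^2 + 39*y + 8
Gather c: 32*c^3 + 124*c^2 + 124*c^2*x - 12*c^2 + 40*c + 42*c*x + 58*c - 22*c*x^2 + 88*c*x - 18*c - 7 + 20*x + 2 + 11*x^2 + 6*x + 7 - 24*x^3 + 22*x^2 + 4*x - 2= 32*c^3 + c^2*(124*x + 112) + c*(-22*x^2 + 130*x + 80) - 24*x^3 + 33*x^2 + 30*x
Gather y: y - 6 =y - 6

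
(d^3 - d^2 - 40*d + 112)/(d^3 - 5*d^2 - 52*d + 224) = (d - 4)/(d - 8)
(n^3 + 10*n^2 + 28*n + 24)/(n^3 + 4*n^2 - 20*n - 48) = (n + 2)/(n - 4)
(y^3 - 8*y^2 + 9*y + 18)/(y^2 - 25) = (y^3 - 8*y^2 + 9*y + 18)/(y^2 - 25)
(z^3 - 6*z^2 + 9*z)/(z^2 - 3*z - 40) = z*(-z^2 + 6*z - 9)/(-z^2 + 3*z + 40)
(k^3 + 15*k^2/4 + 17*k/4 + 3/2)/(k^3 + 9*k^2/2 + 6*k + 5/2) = (4*k^2 + 11*k + 6)/(2*(2*k^2 + 7*k + 5))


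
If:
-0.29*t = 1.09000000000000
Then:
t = -3.76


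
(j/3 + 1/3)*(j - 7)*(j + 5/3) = j^3/3 - 13*j^2/9 - 17*j/3 - 35/9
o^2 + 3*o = o*(o + 3)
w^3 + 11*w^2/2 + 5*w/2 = w*(w + 1/2)*(w + 5)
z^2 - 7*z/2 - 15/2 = (z - 5)*(z + 3/2)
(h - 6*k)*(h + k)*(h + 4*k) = h^3 - h^2*k - 26*h*k^2 - 24*k^3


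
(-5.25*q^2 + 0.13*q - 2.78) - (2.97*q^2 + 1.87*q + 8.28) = -8.22*q^2 - 1.74*q - 11.06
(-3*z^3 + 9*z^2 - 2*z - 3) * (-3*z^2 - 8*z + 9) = 9*z^5 - 3*z^4 - 93*z^3 + 106*z^2 + 6*z - 27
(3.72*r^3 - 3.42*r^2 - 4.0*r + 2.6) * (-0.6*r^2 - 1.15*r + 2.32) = -2.232*r^5 - 2.226*r^4 + 14.9634*r^3 - 4.8944*r^2 - 12.27*r + 6.032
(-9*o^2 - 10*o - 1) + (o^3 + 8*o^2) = o^3 - o^2 - 10*o - 1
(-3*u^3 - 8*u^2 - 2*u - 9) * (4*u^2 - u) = -12*u^5 - 29*u^4 - 34*u^2 + 9*u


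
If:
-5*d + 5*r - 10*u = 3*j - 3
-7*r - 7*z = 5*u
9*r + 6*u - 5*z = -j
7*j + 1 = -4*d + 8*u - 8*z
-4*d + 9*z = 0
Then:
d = 3/18665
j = 979/11199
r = -8069/55995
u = 11291/55995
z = 4/55995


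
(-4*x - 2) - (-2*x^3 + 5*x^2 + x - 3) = 2*x^3 - 5*x^2 - 5*x + 1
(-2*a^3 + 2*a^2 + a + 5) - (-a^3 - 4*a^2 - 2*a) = -a^3 + 6*a^2 + 3*a + 5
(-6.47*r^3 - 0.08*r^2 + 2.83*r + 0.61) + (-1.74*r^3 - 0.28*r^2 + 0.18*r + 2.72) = -8.21*r^3 - 0.36*r^2 + 3.01*r + 3.33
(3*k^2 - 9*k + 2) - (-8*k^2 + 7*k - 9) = 11*k^2 - 16*k + 11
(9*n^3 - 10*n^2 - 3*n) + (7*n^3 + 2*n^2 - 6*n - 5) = 16*n^3 - 8*n^2 - 9*n - 5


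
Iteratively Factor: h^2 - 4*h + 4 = (h - 2)*(h - 2)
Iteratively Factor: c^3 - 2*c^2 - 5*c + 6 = (c - 3)*(c^2 + c - 2) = (c - 3)*(c - 1)*(c + 2)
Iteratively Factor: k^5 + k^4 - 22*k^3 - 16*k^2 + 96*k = (k + 4)*(k^4 - 3*k^3 - 10*k^2 + 24*k) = (k - 2)*(k + 4)*(k^3 - k^2 - 12*k) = (k - 2)*(k + 3)*(k + 4)*(k^2 - 4*k) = (k - 4)*(k - 2)*(k + 3)*(k + 4)*(k)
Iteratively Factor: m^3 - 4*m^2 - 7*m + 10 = (m - 1)*(m^2 - 3*m - 10) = (m - 5)*(m - 1)*(m + 2)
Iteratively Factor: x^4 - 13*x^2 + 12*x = (x - 1)*(x^3 + x^2 - 12*x) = x*(x - 1)*(x^2 + x - 12) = x*(x - 3)*(x - 1)*(x + 4)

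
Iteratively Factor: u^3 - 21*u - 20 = (u + 4)*(u^2 - 4*u - 5) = (u + 1)*(u + 4)*(u - 5)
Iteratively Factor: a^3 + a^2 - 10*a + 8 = (a - 2)*(a^2 + 3*a - 4) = (a - 2)*(a + 4)*(a - 1)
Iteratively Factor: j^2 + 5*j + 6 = (j + 3)*(j + 2)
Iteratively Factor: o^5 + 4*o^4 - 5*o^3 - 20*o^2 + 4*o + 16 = (o + 4)*(o^4 - 5*o^2 + 4) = (o + 1)*(o + 4)*(o^3 - o^2 - 4*o + 4) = (o - 2)*(o + 1)*(o + 4)*(o^2 + o - 2) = (o - 2)*(o - 1)*(o + 1)*(o + 4)*(o + 2)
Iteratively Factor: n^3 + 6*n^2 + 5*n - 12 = (n + 3)*(n^2 + 3*n - 4) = (n + 3)*(n + 4)*(n - 1)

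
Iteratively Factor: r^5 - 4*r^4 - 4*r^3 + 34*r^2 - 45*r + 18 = (r - 1)*(r^4 - 3*r^3 - 7*r^2 + 27*r - 18) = (r - 2)*(r - 1)*(r^3 - r^2 - 9*r + 9) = (r - 3)*(r - 2)*(r - 1)*(r^2 + 2*r - 3) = (r - 3)*(r - 2)*(r - 1)*(r + 3)*(r - 1)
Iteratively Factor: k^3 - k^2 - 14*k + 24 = (k - 3)*(k^2 + 2*k - 8) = (k - 3)*(k + 4)*(k - 2)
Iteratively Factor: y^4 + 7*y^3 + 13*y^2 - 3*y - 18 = (y + 3)*(y^3 + 4*y^2 + y - 6) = (y + 2)*(y + 3)*(y^2 + 2*y - 3) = (y + 2)*(y + 3)^2*(y - 1)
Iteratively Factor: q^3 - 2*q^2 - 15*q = (q + 3)*(q^2 - 5*q) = (q - 5)*(q + 3)*(q)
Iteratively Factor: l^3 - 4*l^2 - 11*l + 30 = (l - 5)*(l^2 + l - 6) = (l - 5)*(l - 2)*(l + 3)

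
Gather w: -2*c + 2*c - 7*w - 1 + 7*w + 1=0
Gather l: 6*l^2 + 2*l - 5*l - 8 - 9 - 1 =6*l^2 - 3*l - 18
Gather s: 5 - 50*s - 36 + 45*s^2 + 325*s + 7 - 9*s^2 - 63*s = 36*s^2 + 212*s - 24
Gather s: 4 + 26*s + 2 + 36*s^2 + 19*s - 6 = 36*s^2 + 45*s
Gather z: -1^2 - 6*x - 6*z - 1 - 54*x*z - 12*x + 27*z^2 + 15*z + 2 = -18*x + 27*z^2 + z*(9 - 54*x)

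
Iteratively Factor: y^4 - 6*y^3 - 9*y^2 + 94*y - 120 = (y - 5)*(y^3 - y^2 - 14*y + 24) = (y - 5)*(y - 2)*(y^2 + y - 12) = (y - 5)*(y - 2)*(y + 4)*(y - 3)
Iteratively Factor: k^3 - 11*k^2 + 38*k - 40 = (k - 5)*(k^2 - 6*k + 8) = (k - 5)*(k - 4)*(k - 2)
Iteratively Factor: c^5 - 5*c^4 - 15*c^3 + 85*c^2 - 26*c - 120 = (c + 1)*(c^4 - 6*c^3 - 9*c^2 + 94*c - 120) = (c + 1)*(c + 4)*(c^3 - 10*c^2 + 31*c - 30) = (c - 3)*(c + 1)*(c + 4)*(c^2 - 7*c + 10) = (c - 3)*(c - 2)*(c + 1)*(c + 4)*(c - 5)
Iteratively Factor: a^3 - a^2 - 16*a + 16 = (a - 1)*(a^2 - 16) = (a - 1)*(a + 4)*(a - 4)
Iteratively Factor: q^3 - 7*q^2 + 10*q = (q - 2)*(q^2 - 5*q) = q*(q - 2)*(q - 5)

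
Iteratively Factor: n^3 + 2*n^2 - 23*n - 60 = (n + 4)*(n^2 - 2*n - 15) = (n + 3)*(n + 4)*(n - 5)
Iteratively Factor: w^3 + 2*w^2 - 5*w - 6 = (w + 1)*(w^2 + w - 6) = (w + 1)*(w + 3)*(w - 2)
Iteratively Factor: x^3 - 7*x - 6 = (x + 2)*(x^2 - 2*x - 3) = (x + 1)*(x + 2)*(x - 3)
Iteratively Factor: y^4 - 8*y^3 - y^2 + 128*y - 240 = (y - 4)*(y^3 - 4*y^2 - 17*y + 60) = (y - 5)*(y - 4)*(y^2 + y - 12) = (y - 5)*(y - 4)*(y + 4)*(y - 3)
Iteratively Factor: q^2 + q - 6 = (q + 3)*(q - 2)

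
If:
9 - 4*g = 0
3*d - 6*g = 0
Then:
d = 9/2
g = 9/4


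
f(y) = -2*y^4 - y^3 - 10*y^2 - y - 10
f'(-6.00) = 1739.00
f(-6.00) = -2740.00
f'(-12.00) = 13631.00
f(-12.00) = -41182.00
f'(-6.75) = 2457.69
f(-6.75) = -4303.21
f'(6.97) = -2995.01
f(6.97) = -5561.60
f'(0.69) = -18.86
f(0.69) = -16.23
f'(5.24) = -1339.20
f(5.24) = -1941.53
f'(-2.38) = 137.46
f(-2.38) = -114.95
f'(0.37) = -9.22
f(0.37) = -11.83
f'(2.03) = -120.89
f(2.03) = -95.57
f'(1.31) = -50.33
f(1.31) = -36.61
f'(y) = -8*y^3 - 3*y^2 - 20*y - 1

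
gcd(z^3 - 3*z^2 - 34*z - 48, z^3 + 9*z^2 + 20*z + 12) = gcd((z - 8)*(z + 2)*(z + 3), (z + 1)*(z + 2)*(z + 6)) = z + 2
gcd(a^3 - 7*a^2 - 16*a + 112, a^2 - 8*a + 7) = a - 7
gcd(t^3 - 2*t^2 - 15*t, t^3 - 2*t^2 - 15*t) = t^3 - 2*t^2 - 15*t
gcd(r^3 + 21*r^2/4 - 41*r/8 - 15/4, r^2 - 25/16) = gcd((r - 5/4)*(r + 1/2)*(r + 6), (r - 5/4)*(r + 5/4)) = r - 5/4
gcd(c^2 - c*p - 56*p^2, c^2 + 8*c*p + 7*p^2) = c + 7*p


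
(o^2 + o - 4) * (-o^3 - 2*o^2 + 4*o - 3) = -o^5 - 3*o^4 + 6*o^3 + 9*o^2 - 19*o + 12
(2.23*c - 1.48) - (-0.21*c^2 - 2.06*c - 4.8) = 0.21*c^2 + 4.29*c + 3.32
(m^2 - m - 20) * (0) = 0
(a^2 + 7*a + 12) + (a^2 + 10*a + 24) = 2*a^2 + 17*a + 36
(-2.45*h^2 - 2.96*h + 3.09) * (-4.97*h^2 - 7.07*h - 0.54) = 12.1765*h^4 + 32.0327*h^3 + 6.8929*h^2 - 20.2479*h - 1.6686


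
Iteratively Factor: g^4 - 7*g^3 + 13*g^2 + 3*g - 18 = (g + 1)*(g^3 - 8*g^2 + 21*g - 18) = (g - 3)*(g + 1)*(g^2 - 5*g + 6) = (g - 3)*(g - 2)*(g + 1)*(g - 3)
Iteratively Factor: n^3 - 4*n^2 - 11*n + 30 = (n - 2)*(n^2 - 2*n - 15) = (n - 2)*(n + 3)*(n - 5)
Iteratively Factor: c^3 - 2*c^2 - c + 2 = (c - 1)*(c^2 - c - 2) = (c - 2)*(c - 1)*(c + 1)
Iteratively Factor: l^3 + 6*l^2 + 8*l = (l + 2)*(l^2 + 4*l) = (l + 2)*(l + 4)*(l)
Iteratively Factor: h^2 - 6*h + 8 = (h - 2)*(h - 4)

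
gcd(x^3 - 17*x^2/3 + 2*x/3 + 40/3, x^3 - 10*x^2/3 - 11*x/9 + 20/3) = x + 4/3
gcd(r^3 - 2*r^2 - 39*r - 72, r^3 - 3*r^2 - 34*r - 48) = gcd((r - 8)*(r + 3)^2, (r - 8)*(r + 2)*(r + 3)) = r^2 - 5*r - 24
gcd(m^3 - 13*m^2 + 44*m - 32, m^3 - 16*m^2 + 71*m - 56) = m^2 - 9*m + 8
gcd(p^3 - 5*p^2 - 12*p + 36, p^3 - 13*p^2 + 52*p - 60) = p^2 - 8*p + 12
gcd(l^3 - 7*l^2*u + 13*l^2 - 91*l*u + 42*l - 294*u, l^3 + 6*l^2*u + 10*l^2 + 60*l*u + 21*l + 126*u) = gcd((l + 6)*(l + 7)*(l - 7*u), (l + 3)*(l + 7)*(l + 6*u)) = l + 7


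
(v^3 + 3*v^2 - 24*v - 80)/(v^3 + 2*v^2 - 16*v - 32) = (v^2 - v - 20)/(v^2 - 2*v - 8)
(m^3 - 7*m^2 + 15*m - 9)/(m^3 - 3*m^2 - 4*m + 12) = (m^2 - 4*m + 3)/(m^2 - 4)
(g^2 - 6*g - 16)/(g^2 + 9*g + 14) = (g - 8)/(g + 7)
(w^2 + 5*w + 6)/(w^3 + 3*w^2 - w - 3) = (w + 2)/(w^2 - 1)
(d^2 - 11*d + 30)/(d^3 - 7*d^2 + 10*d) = (d - 6)/(d*(d - 2))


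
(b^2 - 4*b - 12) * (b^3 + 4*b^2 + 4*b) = b^5 - 24*b^3 - 64*b^2 - 48*b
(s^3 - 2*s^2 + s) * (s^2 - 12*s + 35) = s^5 - 14*s^4 + 60*s^3 - 82*s^2 + 35*s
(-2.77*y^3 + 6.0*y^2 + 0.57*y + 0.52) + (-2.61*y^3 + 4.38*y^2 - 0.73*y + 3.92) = -5.38*y^3 + 10.38*y^2 - 0.16*y + 4.44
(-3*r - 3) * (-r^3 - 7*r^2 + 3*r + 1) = 3*r^4 + 24*r^3 + 12*r^2 - 12*r - 3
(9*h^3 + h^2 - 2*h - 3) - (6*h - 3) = 9*h^3 + h^2 - 8*h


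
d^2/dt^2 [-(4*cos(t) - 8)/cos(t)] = 8*(sin(t)^2 + 1)/cos(t)^3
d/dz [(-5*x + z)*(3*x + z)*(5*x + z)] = -25*x^2 + 6*x*z + 3*z^2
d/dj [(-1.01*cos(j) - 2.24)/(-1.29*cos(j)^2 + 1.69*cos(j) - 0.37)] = (1.3029*cos(j)^2 + 5.7792*cos(j) - 4.1593)*sin(j)/(1.6641*cos(j)^4 - 4.3602*cos(j)^3 + 3.8107*cos(j)^2 - 1.2506*cos(j) + 0.1369)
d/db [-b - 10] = -1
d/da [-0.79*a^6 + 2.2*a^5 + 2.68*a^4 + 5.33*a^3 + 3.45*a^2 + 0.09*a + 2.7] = -4.74*a^5 + 11.0*a^4 + 10.72*a^3 + 15.99*a^2 + 6.9*a + 0.09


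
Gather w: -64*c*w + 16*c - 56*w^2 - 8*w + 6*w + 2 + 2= 16*c - 56*w^2 + w*(-64*c - 2) + 4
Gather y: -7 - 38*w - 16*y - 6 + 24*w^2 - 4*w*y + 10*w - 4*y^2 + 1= 24*w^2 - 28*w - 4*y^2 + y*(-4*w - 16) - 12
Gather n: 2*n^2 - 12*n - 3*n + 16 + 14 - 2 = 2*n^2 - 15*n + 28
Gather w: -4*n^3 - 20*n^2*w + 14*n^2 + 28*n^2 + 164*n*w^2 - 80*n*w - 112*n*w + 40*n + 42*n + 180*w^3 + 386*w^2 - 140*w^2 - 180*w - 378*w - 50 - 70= -4*n^3 + 42*n^2 + 82*n + 180*w^3 + w^2*(164*n + 246) + w*(-20*n^2 - 192*n - 558) - 120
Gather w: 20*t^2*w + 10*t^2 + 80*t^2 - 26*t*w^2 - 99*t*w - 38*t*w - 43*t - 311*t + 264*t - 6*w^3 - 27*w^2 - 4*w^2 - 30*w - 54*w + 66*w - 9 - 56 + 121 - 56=90*t^2 - 90*t - 6*w^3 + w^2*(-26*t - 31) + w*(20*t^2 - 137*t - 18)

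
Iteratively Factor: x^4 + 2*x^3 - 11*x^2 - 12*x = (x + 4)*(x^3 - 2*x^2 - 3*x) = (x + 1)*(x + 4)*(x^2 - 3*x) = (x - 3)*(x + 1)*(x + 4)*(x)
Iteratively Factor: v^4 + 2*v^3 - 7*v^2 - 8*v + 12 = (v + 2)*(v^3 - 7*v + 6) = (v + 2)*(v + 3)*(v^2 - 3*v + 2) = (v - 2)*(v + 2)*(v + 3)*(v - 1)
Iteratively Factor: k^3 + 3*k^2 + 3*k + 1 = (k + 1)*(k^2 + 2*k + 1) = (k + 1)^2*(k + 1)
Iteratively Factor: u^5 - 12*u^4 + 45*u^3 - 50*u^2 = (u)*(u^4 - 12*u^3 + 45*u^2 - 50*u) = u*(u - 5)*(u^3 - 7*u^2 + 10*u) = u^2*(u - 5)*(u^2 - 7*u + 10) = u^2*(u - 5)^2*(u - 2)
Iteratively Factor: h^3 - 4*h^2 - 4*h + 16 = (h + 2)*(h^2 - 6*h + 8) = (h - 2)*(h + 2)*(h - 4)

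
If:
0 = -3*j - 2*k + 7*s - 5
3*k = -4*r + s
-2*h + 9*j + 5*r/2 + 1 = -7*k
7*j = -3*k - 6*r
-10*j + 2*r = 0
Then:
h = 2529/1168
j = -15/292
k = 185/292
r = -75/292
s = 255/292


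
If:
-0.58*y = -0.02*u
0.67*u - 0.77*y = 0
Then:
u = 0.00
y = 0.00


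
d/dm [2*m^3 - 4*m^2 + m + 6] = 6*m^2 - 8*m + 1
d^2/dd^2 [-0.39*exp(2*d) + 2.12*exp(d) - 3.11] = (2.12 - 1.56*exp(d))*exp(d)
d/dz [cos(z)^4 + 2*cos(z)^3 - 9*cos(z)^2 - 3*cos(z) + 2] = (15*cos(z) - 3*cos(2*z) - cos(3*z))*sin(z)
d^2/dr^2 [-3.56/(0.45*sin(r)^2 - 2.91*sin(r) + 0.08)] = (2.8836*sin(r)^4 - 13.98546*sin(r)^3 + 25.308396*sin(r)^2 + 28.799688*sin(r) - 60.036552)/(0.45*sin(r)^2 - 2.91*sin(r) + 0.08)^3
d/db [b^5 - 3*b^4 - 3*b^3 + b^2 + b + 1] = 5*b^4 - 12*b^3 - 9*b^2 + 2*b + 1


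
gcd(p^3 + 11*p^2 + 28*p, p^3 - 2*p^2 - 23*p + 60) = 1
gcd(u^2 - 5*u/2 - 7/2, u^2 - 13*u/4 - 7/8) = u - 7/2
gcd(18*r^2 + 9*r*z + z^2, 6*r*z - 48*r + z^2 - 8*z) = 6*r + z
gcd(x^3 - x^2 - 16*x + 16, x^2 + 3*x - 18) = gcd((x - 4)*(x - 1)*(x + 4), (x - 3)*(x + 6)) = 1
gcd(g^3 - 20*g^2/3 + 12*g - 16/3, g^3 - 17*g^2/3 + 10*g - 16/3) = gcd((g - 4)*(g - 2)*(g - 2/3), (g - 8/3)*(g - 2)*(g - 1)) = g - 2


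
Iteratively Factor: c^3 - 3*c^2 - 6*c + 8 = (c - 4)*(c^2 + c - 2) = (c - 4)*(c - 1)*(c + 2)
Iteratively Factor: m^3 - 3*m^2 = (m)*(m^2 - 3*m) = m*(m - 3)*(m)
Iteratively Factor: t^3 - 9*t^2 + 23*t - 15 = (t - 3)*(t^2 - 6*t + 5) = (t - 3)*(t - 1)*(t - 5)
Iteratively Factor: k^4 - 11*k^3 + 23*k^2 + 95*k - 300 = (k - 4)*(k^3 - 7*k^2 - 5*k + 75) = (k - 4)*(k + 3)*(k^2 - 10*k + 25) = (k - 5)*(k - 4)*(k + 3)*(k - 5)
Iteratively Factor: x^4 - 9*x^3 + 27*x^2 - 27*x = (x - 3)*(x^3 - 6*x^2 + 9*x) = (x - 3)^2*(x^2 - 3*x) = (x - 3)^3*(x)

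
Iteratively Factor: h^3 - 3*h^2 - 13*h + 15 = (h - 1)*(h^2 - 2*h - 15) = (h - 1)*(h + 3)*(h - 5)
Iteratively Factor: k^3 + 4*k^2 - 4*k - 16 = (k - 2)*(k^2 + 6*k + 8) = (k - 2)*(k + 2)*(k + 4)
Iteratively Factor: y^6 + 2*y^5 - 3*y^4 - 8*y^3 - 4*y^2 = (y + 2)*(y^5 - 3*y^3 - 2*y^2) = y*(y + 2)*(y^4 - 3*y^2 - 2*y) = y^2*(y + 2)*(y^3 - 3*y - 2) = y^2*(y - 2)*(y + 2)*(y^2 + 2*y + 1) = y^2*(y - 2)*(y + 1)*(y + 2)*(y + 1)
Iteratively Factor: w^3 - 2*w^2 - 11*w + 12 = (w - 4)*(w^2 + 2*w - 3) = (w - 4)*(w - 1)*(w + 3)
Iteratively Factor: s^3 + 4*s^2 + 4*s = (s + 2)*(s^2 + 2*s) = (s + 2)^2*(s)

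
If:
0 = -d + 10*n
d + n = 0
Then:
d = 0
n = 0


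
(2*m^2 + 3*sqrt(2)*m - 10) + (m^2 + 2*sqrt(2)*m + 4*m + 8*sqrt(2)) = 3*m^2 + 4*m + 5*sqrt(2)*m - 10 + 8*sqrt(2)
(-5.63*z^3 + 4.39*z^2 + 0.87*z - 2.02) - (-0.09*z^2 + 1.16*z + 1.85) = -5.63*z^3 + 4.48*z^2 - 0.29*z - 3.87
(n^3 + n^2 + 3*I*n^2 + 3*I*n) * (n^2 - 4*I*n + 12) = n^5 + n^4 - I*n^4 + 24*n^3 - I*n^3 + 24*n^2 + 36*I*n^2 + 36*I*n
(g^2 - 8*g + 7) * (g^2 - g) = g^4 - 9*g^3 + 15*g^2 - 7*g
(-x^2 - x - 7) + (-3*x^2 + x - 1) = -4*x^2 - 8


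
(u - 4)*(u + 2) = u^2 - 2*u - 8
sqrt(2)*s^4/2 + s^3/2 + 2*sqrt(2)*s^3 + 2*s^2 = s^2*(s + 4)*(sqrt(2)*s/2 + 1/2)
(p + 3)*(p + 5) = p^2 + 8*p + 15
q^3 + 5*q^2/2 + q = q*(q + 1/2)*(q + 2)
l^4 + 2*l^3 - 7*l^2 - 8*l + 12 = (l - 2)*(l - 1)*(l + 2)*(l + 3)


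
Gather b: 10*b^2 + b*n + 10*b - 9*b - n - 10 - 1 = 10*b^2 + b*(n + 1) - n - 11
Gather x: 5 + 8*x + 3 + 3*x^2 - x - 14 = 3*x^2 + 7*x - 6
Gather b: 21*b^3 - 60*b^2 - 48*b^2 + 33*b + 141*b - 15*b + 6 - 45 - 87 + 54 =21*b^3 - 108*b^2 + 159*b - 72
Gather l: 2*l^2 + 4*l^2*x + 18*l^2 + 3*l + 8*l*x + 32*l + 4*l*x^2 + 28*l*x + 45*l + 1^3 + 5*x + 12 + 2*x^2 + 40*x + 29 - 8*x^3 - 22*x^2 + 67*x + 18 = l^2*(4*x + 20) + l*(4*x^2 + 36*x + 80) - 8*x^3 - 20*x^2 + 112*x + 60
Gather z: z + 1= z + 1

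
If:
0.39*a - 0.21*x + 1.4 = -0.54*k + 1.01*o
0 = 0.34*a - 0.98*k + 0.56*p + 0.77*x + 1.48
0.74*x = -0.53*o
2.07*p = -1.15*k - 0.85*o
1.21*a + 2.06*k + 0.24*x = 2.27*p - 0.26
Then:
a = -1.27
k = 0.13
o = 1.13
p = -0.53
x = -0.81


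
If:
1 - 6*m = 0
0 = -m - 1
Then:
No Solution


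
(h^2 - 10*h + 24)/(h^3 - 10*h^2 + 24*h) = 1/h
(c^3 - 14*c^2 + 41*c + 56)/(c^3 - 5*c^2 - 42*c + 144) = (c^2 - 6*c - 7)/(c^2 + 3*c - 18)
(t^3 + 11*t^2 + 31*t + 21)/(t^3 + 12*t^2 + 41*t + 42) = (t + 1)/(t + 2)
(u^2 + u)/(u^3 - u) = 1/(u - 1)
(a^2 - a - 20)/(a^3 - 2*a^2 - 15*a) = (a + 4)/(a*(a + 3))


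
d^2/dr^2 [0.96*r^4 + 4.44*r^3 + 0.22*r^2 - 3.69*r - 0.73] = 11.52*r^2 + 26.64*r + 0.44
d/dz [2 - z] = -1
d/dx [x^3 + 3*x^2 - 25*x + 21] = 3*x^2 + 6*x - 25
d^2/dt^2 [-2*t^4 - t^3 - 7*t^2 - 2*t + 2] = -24*t^2 - 6*t - 14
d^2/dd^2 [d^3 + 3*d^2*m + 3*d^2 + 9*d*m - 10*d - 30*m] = 6*d + 6*m + 6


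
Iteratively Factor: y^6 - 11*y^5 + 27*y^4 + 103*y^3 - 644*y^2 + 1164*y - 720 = (y - 5)*(y^5 - 6*y^4 - 3*y^3 + 88*y^2 - 204*y + 144) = (y - 5)*(y - 2)*(y^4 - 4*y^3 - 11*y^2 + 66*y - 72) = (y - 5)*(y - 2)^2*(y^3 - 2*y^2 - 15*y + 36) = (y - 5)*(y - 3)*(y - 2)^2*(y^2 + y - 12) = (y - 5)*(y - 3)^2*(y - 2)^2*(y + 4)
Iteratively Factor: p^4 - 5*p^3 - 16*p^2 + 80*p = (p - 4)*(p^3 - p^2 - 20*p) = p*(p - 4)*(p^2 - p - 20) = p*(p - 5)*(p - 4)*(p + 4)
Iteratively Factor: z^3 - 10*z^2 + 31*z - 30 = (z - 5)*(z^2 - 5*z + 6) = (z - 5)*(z - 2)*(z - 3)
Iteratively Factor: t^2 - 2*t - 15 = (t + 3)*(t - 5)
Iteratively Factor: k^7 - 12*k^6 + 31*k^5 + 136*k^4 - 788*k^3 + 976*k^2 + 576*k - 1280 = (k - 5)*(k^6 - 7*k^5 - 4*k^4 + 116*k^3 - 208*k^2 - 64*k + 256) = (k - 5)*(k - 2)*(k^5 - 5*k^4 - 14*k^3 + 88*k^2 - 32*k - 128) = (k - 5)*(k - 4)*(k - 2)*(k^4 - k^3 - 18*k^2 + 16*k + 32) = (k - 5)*(k - 4)^2*(k - 2)*(k^3 + 3*k^2 - 6*k - 8) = (k - 5)*(k - 4)^2*(k - 2)^2*(k^2 + 5*k + 4) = (k - 5)*(k - 4)^2*(k - 2)^2*(k + 1)*(k + 4)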